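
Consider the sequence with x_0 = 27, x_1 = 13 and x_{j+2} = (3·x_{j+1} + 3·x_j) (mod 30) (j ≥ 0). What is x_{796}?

x_0 = 27; x_1 = 13; x_2 = 0; x_3 = 9; x_4 = 27; x_5 = 18; x_6 = 15; x_7 = 9; x_8 = 12; x_9 = 3; x_{10} = 15; x_{11} = 24; x_{12} = 27; x_{13} = 3; x_{14} = 0; x_{15} = 9.
Since (x_{14}, x_{15}) = (x_2, x_3) = (0, 9) (two consecutive terms determine the rest), the sequence is eventually periodic: after a pre-period of length 2 it cycles with period 12.
For j ≥ 2, x_j depends only on (j - 2) mod 12. (796 - 2) mod 12 = 2, so x_{796} = x_4 = 27.

27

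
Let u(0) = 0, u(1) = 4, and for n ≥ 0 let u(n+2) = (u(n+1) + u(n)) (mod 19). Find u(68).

7

u(0) = 0,  u(1) = 4,  u(2) = 4,  u(3) = 8,  u(4) = 12,  u(5) = 1,  u(6) = 13,  u(7) = 14,  u(8) = 8,  u(9) = 3,  u(10) = 11,  u(11) = 14,  u(12) = 6,  u(13) = 1,  u(14) = 7,  u(15) = 8,  u(16) = 15,  u(17) = 4,  u(18) = 0,  u(19) = 4.
Since (u(18), u(19)) = (u(0), u(1)) = (0, 4) (two consecutive terms determine the rest), the sequence is periodic with period 18.
So u(68) = u(0 + ((68-0) mod 18)) = u(14) = 7.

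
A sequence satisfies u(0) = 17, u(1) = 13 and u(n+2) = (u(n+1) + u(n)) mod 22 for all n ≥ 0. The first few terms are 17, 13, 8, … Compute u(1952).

8

We have u(0) = 17, u(1) = 13, u(2) = 8, u(3) = 21, u(4) = 7, u(5) = 6, u(6) = 13, u(7) = 19, u(8) = 10, u(9) = 7, u(10) = 17, u(11) = 2, u(12) = 19, u(13) = 21, u(14) = 18, u(15) = 17, u(16) = 13.
The sequence repeats with period 15.
(1952 - 0) mod 15 = 2, so u(1952) = u(2) = 8.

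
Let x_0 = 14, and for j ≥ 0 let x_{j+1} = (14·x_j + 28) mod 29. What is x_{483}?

We have x_0 = 14, x_1 = 21, x_2 = 3, x_3 = 12, x_4 = 22, x_5 = 17, x_6 = 5, x_7 = 11, x_8 = 8, x_9 = 24, x_{10} = 16, x_{11} = 20, x_{12} = 18, x_{13} = 19, x_{14} = 4, x_{15} = 26, x_{16} = 15, x_{17} = 6, x_{18} = 25, x_{19} = 1, x_{20} = 13, x_{21} = 7, x_{22} = 10, x_{23} = 23, x_{24} = 2, x_{25} = 27, x_{26} = 0, x_{27} = 28, x_{28} = 14.
The sequence repeats with period 28.
(483 - 0) mod 28 = 7, so x_{483} = x_7 = 11.

11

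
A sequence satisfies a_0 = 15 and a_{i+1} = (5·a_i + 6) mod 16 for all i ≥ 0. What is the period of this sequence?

8

Computing terms: a_0 = 15, a_1 = 1, a_2 = 11, a_3 = 13, a_4 = 7, a_5 = 9, a_6 = 3, a_7 = 5, a_8 = 15.
The sequence repeats with period 8.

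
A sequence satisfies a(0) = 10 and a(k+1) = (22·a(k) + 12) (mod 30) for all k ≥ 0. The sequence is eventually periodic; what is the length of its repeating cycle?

4

a(0) = 10,  a(1) = 22,  a(2) = 16,  a(3) = 4,  a(4) = 10.
Since a(4) = a(0) = 10, the sequence is periodic with period 4.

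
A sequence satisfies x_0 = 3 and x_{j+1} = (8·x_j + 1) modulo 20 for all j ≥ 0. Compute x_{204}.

Computing terms: x_0 = 3,  x_1 = 5,  x_2 = 1,  x_3 = 9,  x_4 = 13,  x_5 = 5.
Since x_5 = x_1 = 5, the sequence is eventually periodic: after a pre-period of length 1 it cycles with period 4.
For j ≥ 1, x_j depends only on (j - 1) mod 4. (204 - 1) mod 4 = 3, so x_{204} = x_4 = 13.

13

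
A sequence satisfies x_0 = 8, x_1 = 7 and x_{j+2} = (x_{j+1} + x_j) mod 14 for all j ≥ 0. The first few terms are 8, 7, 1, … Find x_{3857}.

We have x_0 = 8; x_1 = 7; x_2 = 1; x_3 = 8; x_4 = 9; x_5 = 3; x_6 = 12; x_7 = 1; x_8 = 13; x_9 = 0; x_{10} = 13; x_{11} = 13; x_{12} = 12; x_{13} = 11; x_{14} = 9; x_{15} = 6; x_{16} = 1; x_{17} = 7; x_{18} = 8; x_{19} = 1; x_{20} = 9; x_{21} = 10; x_{22} = 5; x_{23} = 1; x_{24} = 6; x_{25} = 7; x_{26} = 13; x_{27} = 6; x_{28} = 5; x_{29} = 11; x_{30} = 2; x_{31} = 13; x_{32} = 1; x_{33} = 0; x_{34} = 1; x_{35} = 1; x_{36} = 2; x_{37} = 3; x_{38} = 5; x_{39} = 8; x_{40} = 13; x_{41} = 7; x_{42} = 6; x_{43} = 13; x_{44} = 5; x_{45} = 4; x_{46} = 9; x_{47} = 13; x_{48} = 8; x_{49} = 7.
The sequence repeats with period 48.
So x_{3857} = x_{0 + ((3857-0) mod 48)} = x_{17} = 7.

7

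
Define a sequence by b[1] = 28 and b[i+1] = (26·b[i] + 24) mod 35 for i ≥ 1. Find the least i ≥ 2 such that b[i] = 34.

5

Computing terms: b[1] = 28; b[2] = 17; b[3] = 11; b[4] = 30; b[5] = 34; b[6] = 33; b[7] = 7; b[8] = 31; b[9] = 25; b[10] = 9; b[11] = 13; b[12] = 12; b[13] = 21; b[14] = 10; b[15] = 4; b[16] = 23; b[17] = 27; b[18] = 26; b[19] = 0; b[20] = 24; b[21] = 18; b[22] = 2; b[23] = 6; b[24] = 5; b[25] = 14; b[26] = 3; b[27] = 32; b[28] = 16; b[29] = 20; b[30] = 19; b[31] = 28.
Since b[31] = b[1] = 28, the sequence is periodic with period 30.
The value 34 first appears (with i ≥ 2) at b[5].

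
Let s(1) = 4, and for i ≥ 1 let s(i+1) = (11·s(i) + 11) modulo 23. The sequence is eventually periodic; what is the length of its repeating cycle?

We have s(1) = 4, s(2) = 9, s(3) = 18, s(4) = 2, s(5) = 10, s(6) = 6, s(7) = 8, s(8) = 7, s(9) = 19, s(10) = 13, s(11) = 16, s(12) = 3, s(13) = 21, s(14) = 12, s(15) = 5, s(16) = 20, s(17) = 1, s(18) = 22, s(19) = 0, s(20) = 11, s(21) = 17, s(22) = 14, s(23) = 4.
Since s(23) = s(1) = 4, the sequence is periodic with period 22.

22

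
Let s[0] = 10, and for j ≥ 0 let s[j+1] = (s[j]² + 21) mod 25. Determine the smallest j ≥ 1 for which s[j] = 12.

2

Listing terms: s[0] = 10; s[1] = 21; s[2] = 12; s[3] = 15; s[4] = 21.
Since s[4] = s[1] = 21, the sequence is eventually periodic: after a pre-period of length 1 it cycles with period 3.
The value 12 first appears (with j ≥ 1) at s[2].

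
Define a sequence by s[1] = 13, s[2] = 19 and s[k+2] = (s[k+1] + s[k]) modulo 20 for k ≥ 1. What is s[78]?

Listing terms: s[1] = 13,  s[2] = 19,  s[3] = 12,  s[4] = 11,  s[5] = 3,  s[6] = 14,  s[7] = 17,  s[8] = 11,  s[9] = 8,  s[10] = 19,  s[11] = 7,  s[12] = 6,  s[13] = 13,  s[14] = 19.
Since (s[13], s[14]) = (s[1], s[2]) = (13, 19) (two consecutive terms determine the rest), the sequence is periodic with period 12.
(78 - 1) mod 12 = 5, so s[78] = s[6] = 14.

14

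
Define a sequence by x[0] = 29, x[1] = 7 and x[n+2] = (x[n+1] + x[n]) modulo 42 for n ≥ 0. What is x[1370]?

We have x[0] = 29; x[1] = 7; x[2] = 36; x[3] = 1; x[4] = 37; x[5] = 38; x[6] = 33; x[7] = 29; x[8] = 20; x[9] = 7; x[10] = 27; x[11] = 34; x[12] = 19; x[13] = 11; x[14] = 30; x[15] = 41; x[16] = 29; x[17] = 28; x[18] = 15; x[19] = 1; x[20] = 16; x[21] = 17; x[22] = 33; x[23] = 8; x[24] = 41; x[25] = 7; x[26] = 6; x[27] = 13; x[28] = 19; x[29] = 32; x[30] = 9; x[31] = 41; x[32] = 8; x[33] = 7; x[34] = 15; x[35] = 22; x[36] = 37; x[37] = 17; x[38] = 12; x[39] = 29; x[40] = 41; x[41] = 28; x[42] = 27; x[43] = 13; x[44] = 40; x[45] = 11; x[46] = 9; x[47] = 20; x[48] = 29; x[49] = 7.
Since (x[48], x[49]) = (x[0], x[1]) = (29, 7) (two consecutive terms determine the rest), the sequence is periodic with period 48.
So x[1370] = x[0 + ((1370-0) mod 48)] = x[26] = 6.

6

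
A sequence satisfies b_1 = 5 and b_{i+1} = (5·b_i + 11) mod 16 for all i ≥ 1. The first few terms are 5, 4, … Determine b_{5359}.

11

Computing terms: b_1 = 5,  b_2 = 4,  b_3 = 15,  b_4 = 6,  b_5 = 9,  b_6 = 8,  b_7 = 3,  b_8 = 10,  b_9 = 13,  b_{10} = 12,  b_{11} = 7,  b_{12} = 14,  b_{13} = 1,  b_{14} = 0,  b_{15} = 11,  b_{16} = 2,  b_{17} = 5.
Since b_{17} = b_1 = 5, the sequence is periodic with period 16.
(5359 - 1) mod 16 = 14, so b_{5359} = b_{15} = 11.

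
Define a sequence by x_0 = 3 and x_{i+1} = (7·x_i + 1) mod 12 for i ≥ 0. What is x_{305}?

2

We have x_0 = 3, x_1 = 10, x_2 = 11, x_3 = 6, x_4 = 7, x_5 = 2, x_6 = 3.
Since x_6 = x_0 = 3, the sequence is periodic with period 6.
So x_{305} = x_{0 + ((305-0) mod 6)} = x_5 = 2.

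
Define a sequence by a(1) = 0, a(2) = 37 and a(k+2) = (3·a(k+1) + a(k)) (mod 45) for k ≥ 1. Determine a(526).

We have a(1) = 0, a(2) = 37, a(3) = 21, a(4) = 10, a(5) = 6, a(6) = 28, a(7) = 0, a(8) = 28, a(9) = 39, a(10) = 10, a(11) = 24, a(12) = 37, a(13) = 0, a(14) = 37.
The sequence repeats with period 12.
So a(526) = a(1 + ((526-1) mod 12)) = a(10) = 10.

10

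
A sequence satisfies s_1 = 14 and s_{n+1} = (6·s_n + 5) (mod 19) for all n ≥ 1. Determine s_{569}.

Computing terms: s_1 = 14,  s_2 = 13,  s_3 = 7,  s_4 = 9,  s_5 = 2,  s_6 = 17,  s_7 = 12,  s_8 = 1,  s_9 = 11,  s_{10} = 14.
Since s_{10} = s_1 = 14, the sequence is periodic with period 9.
(569 - 1) mod 9 = 1, so s_{569} = s_2 = 13.

13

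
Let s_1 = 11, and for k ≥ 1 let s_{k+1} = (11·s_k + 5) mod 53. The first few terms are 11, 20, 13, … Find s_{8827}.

s_1 = 11; s_2 = 20; s_3 = 13; s_4 = 42; s_5 = 43; s_6 = 1; s_7 = 16; s_8 = 22; s_9 = 35; s_{10} = 19; s_{11} = 2; s_{12} = 27; s_{13} = 37; s_{14} = 41; s_{15} = 32; s_{16} = 39; s_{17} = 10; s_{18} = 9; s_{19} = 51; s_{20} = 36; s_{21} = 30; s_{22} = 17; s_{23} = 33; s_{24} = 50; s_{25} = 25; s_{26} = 15; s_{27} = 11.
Since s_{27} = s_1 = 11, the sequence is periodic with period 26.
So s_{8827} = s_{1 + ((8827-1) mod 26)} = s_{13} = 37.

37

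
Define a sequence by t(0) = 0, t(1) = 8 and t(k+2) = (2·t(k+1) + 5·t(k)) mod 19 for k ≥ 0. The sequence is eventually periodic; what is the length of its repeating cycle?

18

We have t(0) = 0; t(1) = 8; t(2) = 16; t(3) = 15; t(4) = 15; t(5) = 10; t(6) = 0; t(7) = 12; t(8) = 5; t(9) = 13; t(10) = 13; t(11) = 15; t(12) = 0; t(13) = 18; t(14) = 17; t(15) = 10; t(16) = 10; t(17) = 13; t(18) = 0; t(19) = 8.
Since (t(18), t(19)) = (t(0), t(1)) = (0, 8) (two consecutive terms determine the rest), the sequence is periodic with period 18.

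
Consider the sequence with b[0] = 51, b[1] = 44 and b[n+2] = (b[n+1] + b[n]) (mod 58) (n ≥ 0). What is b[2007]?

Computing terms: b[0] = 51,  b[1] = 44,  b[2] = 37,  b[3] = 23,  b[4] = 2,  b[5] = 25,  b[6] = 27,  b[7] = 52,  b[8] = 21,  b[9] = 15,  b[10] = 36,  b[11] = 51,  b[12] = 29,  b[13] = 22,  b[14] = 51,  b[15] = 15,  b[16] = 8,  b[17] = 23,  b[18] = 31,  b[19] = 54,  b[20] = 27,  b[21] = 23,  b[22] = 50,  b[23] = 15,  b[24] = 7,  b[25] = 22,  b[26] = 29,  b[27] = 51,  b[28] = 22,  b[29] = 15,  b[30] = 37,  b[31] = 52,  b[32] = 31,  b[33] = 25,  b[34] = 56,  b[35] = 23,  b[36] = 21,  b[37] = 44,  b[38] = 7,  b[39] = 51,  b[40] = 0,  b[41] = 51,  b[42] = 51,  b[43] = 44.
Since (b[42], b[43]) = (b[0], b[1]) = (51, 44) (two consecutive terms determine the rest), the sequence is periodic with period 42.
So b[2007] = b[0 + ((2007-0) mod 42)] = b[33] = 25.

25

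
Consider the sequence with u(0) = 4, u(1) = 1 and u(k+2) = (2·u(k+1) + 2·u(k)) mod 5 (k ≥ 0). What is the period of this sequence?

Listing terms: u(0) = 4,  u(1) = 1,  u(2) = 0,  u(3) = 2,  u(4) = 4,  u(5) = 2,  u(6) = 2,  u(7) = 3,  u(8) = 0,  u(9) = 1,  u(10) = 2,  u(11) = 1,  u(12) = 1,  u(13) = 4,  u(14) = 0,  u(15) = 3,  u(16) = 1,  u(17) = 3,  u(18) = 3,  u(19) = 2,  u(20) = 0,  u(21) = 4,  u(22) = 3,  u(23) = 4,  u(24) = 4,  u(25) = 1.
Since (u(24), u(25)) = (u(0), u(1)) = (4, 1) (two consecutive terms determine the rest), the sequence is periodic with period 24.

24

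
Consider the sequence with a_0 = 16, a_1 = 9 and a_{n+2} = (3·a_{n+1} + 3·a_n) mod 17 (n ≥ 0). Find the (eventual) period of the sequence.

a_0 = 16; a_1 = 9; a_2 = 7; a_3 = 14; a_4 = 12; a_5 = 10; a_6 = 15; a_7 = 7; a_8 = 15; a_9 = 15; a_{10} = 5; a_{11} = 9; a_{12} = 8; a_{13} = 0; a_{14} = 7; a_{15} = 4; a_{16} = 16; a_{17} = 9.
The sequence repeats with period 16.

16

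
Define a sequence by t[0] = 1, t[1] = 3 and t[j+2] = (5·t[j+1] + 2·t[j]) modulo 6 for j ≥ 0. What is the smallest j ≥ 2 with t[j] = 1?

3

Computing terms: t[0] = 1, t[1] = 3, t[2] = 5, t[3] = 1, t[4] = 3.
The sequence repeats with period 3.
The value 1 next appears (with j ≥ 2) at t[3].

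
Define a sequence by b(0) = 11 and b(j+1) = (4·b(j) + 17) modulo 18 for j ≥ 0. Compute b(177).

5

b(0) = 11; b(1) = 7; b(2) = 9; b(3) = 17; b(4) = 13; b(5) = 15; b(6) = 5; b(7) = 1; b(8) = 3; b(9) = 11.
Since b(9) = b(0) = 11, the sequence is periodic with period 9.
(177 - 0) mod 9 = 6, so b(177) = b(6) = 5.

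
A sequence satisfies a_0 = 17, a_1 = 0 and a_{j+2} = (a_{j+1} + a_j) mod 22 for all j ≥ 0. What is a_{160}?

a_0 = 17, a_1 = 0, a_2 = 17, a_3 = 17, a_4 = 12, a_5 = 7, a_6 = 19, a_7 = 4, a_8 = 1, a_9 = 5, a_{10} = 6, a_{11} = 11, a_{12} = 17, a_{13} = 6, a_{14} = 1, a_{15} = 7, a_{16} = 8, a_{17} = 15, a_{18} = 1, a_{19} = 16, a_{20} = 17, a_{21} = 11, a_{22} = 6, a_{23} = 17, a_{24} = 1, a_{25} = 18, a_{26} = 19, a_{27} = 15, a_{28} = 12, a_{29} = 5, a_{30} = 17, a_{31} = 0.
The sequence repeats with period 30.
(160 - 0) mod 30 = 10, so a_{160} = a_{10} = 6.

6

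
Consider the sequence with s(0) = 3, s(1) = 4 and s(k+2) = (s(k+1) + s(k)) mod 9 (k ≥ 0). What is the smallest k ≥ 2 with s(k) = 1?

9

We have s(0) = 3, s(1) = 4, s(2) = 7, s(3) = 2, s(4) = 0, s(5) = 2, s(6) = 2, s(7) = 4, s(8) = 6, s(9) = 1, s(10) = 7, s(11) = 8, s(12) = 6, s(13) = 5, s(14) = 2, s(15) = 7, s(16) = 0, s(17) = 7, s(18) = 7, s(19) = 5, s(20) = 3, s(21) = 8, s(22) = 2, s(23) = 1, s(24) = 3, s(25) = 4.
The sequence repeats with period 24.
The value 1 first appears (with k ≥ 2) at s(9).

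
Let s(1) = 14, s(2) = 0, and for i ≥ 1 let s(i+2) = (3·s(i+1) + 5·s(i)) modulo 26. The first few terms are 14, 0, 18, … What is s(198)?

12

Computing terms: s(1) = 14,  s(2) = 0,  s(3) = 18,  s(4) = 2,  s(5) = 18,  s(6) = 12,  s(7) = 22,  s(8) = 22,  s(9) = 20,  s(10) = 14,  s(11) = 12,  s(12) = 2,  s(13) = 14,  s(14) = 0.
Since (s(13), s(14)) = (s(1), s(2)) = (14, 0) (two consecutive terms determine the rest), the sequence is periodic with period 12.
So s(198) = s(1 + ((198-1) mod 12)) = s(6) = 12.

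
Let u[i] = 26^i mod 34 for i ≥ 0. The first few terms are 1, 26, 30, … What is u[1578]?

30

Listing terms: u[0] = 1; u[1] = 26; u[2] = 30; u[3] = 32; u[4] = 16; u[5] = 8; u[6] = 4; u[7] = 2; u[8] = 18; u[9] = 26.
Since u[9] = u[1] = 26, the sequence is eventually periodic: after a pre-period of length 1 it cycles with period 8.
For i ≥ 1, u[i] depends only on (i - 1) mod 8. (1578 - 1) mod 8 = 1, so u[1578] = u[2] = 30.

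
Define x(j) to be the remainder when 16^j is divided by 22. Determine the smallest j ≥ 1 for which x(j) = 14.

Computing terms: x(0) = 1; x(1) = 16; x(2) = 14; x(3) = 4; x(4) = 20; x(5) = 12; x(6) = 16.
Since x(6) = x(1) = 16, the sequence is eventually periodic: after a pre-period of length 1 it cycles with period 5.
The value 14 first appears (with j ≥ 1) at x(2).

2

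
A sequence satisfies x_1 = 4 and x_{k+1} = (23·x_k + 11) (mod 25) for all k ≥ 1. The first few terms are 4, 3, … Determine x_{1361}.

4

x_1 = 4, x_2 = 3, x_3 = 5, x_4 = 1, x_5 = 9, x_6 = 18, x_7 = 0, x_8 = 11, x_9 = 14, x_{10} = 8, x_{11} = 20, x_{12} = 21, x_{13} = 19, x_{14} = 23, x_{15} = 15, x_{16} = 6, x_{17} = 24, x_{18} = 13, x_{19} = 10, x_{20} = 16, x_{21} = 4.
Since x_{21} = x_1 = 4, the sequence is periodic with period 20.
So x_{1361} = x_{1 + ((1361-1) mod 20)} = x_1 = 4.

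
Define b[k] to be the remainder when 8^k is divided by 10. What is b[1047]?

2

We have b[1] = 8,  b[2] = 4,  b[3] = 2,  b[4] = 6,  b[5] = 8.
The sequence repeats with period 4.
(1047 - 1) mod 4 = 2, so b[1047] = b[3] = 2.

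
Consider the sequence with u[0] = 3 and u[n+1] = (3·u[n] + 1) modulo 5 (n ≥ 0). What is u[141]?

0

u[0] = 3,  u[1] = 0,  u[2] = 1,  u[3] = 4,  u[4] = 3.
The sequence repeats with period 4.
So u[141] = u[0 + ((141-0) mod 4)] = u[1] = 0.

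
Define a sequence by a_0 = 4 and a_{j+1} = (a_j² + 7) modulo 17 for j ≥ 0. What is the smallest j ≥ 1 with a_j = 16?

Listing terms: a_0 = 4; a_1 = 6; a_2 = 9; a_3 = 3; a_4 = 16; a_5 = 8; a_6 = 3.
Since a_6 = a_3 = 3, the sequence is eventually periodic: after a pre-period of length 3 it cycles with period 3.
The value 16 first appears (with j ≥ 1) at a_4.

4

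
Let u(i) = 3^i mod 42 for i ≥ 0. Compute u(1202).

Listing terms: u(0) = 1,  u(1) = 3,  u(2) = 9,  u(3) = 27,  u(4) = 39,  u(5) = 33,  u(6) = 15,  u(7) = 3.
Since u(7) = u(1) = 3, the sequence is eventually periodic: after a pre-period of length 1 it cycles with period 6.
For i ≥ 1, u(i) depends only on (i - 1) mod 6. (1202 - 1) mod 6 = 1, so u(1202) = u(2) = 9.

9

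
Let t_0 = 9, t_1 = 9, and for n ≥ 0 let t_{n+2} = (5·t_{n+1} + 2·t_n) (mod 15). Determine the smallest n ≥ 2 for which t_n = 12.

t_0 = 9, t_1 = 9, t_2 = 3, t_3 = 3, t_4 = 6, t_5 = 6, t_6 = 12, t_7 = 12, t_8 = 9, t_9 = 9.
The sequence repeats with period 8.
The value 12 first appears (with n ≥ 2) at t_6.

6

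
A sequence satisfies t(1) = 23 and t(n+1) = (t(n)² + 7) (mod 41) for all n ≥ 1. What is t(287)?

t(1) = 23, t(2) = 3, t(3) = 16, t(4) = 17, t(5) = 9, t(6) = 6, t(7) = 2, t(8) = 11, t(9) = 5, t(10) = 32, t(11) = 6.
Since t(11) = t(6) = 6, the sequence is eventually periodic: after a pre-period of length 5 it cycles with period 5.
For n ≥ 6, t(n) depends only on (n - 6) mod 5. (287 - 6) mod 5 = 1, so t(287) = t(7) = 2.

2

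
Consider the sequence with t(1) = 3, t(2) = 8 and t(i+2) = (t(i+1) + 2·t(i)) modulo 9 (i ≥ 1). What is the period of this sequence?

We have t(1) = 3, t(2) = 8, t(3) = 5, t(4) = 3, t(5) = 4, t(6) = 1, t(7) = 0, t(8) = 2, t(9) = 2, t(10) = 6, t(11) = 1, t(12) = 4, t(13) = 6, t(14) = 5, t(15) = 8, t(16) = 0, t(17) = 7, t(18) = 7, t(19) = 3, t(20) = 8.
The sequence repeats with period 18.

18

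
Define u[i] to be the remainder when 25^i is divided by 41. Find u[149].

u[1] = 25,  u[2] = 10,  u[3] = 4,  u[4] = 18,  u[5] = 40,  u[6] = 16,  u[7] = 31,  u[8] = 37,  u[9] = 23,  u[10] = 1,  u[11] = 25.
The sequence repeats with period 10.
(149 - 1) mod 10 = 8, so u[149] = u[9] = 23.

23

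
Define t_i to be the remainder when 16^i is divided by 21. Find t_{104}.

We have t_0 = 1,  t_1 = 16,  t_2 = 4,  t_3 = 1.
Since t_3 = t_0 = 1, the sequence is periodic with period 3.
So t_{104} = t_{0 + ((104-0) mod 3)} = t_2 = 4.

4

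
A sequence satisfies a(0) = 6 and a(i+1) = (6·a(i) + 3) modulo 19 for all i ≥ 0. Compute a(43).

a(0) = 6, a(1) = 1, a(2) = 9, a(3) = 0, a(4) = 3, a(5) = 2, a(6) = 15, a(7) = 17, a(8) = 10, a(9) = 6.
Since a(9) = a(0) = 6, the sequence is periodic with period 9.
So a(43) = a(0 + ((43-0) mod 9)) = a(7) = 17.

17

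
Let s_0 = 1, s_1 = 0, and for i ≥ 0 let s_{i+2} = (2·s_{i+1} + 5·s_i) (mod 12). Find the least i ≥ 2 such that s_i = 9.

4

We have s_0 = 1,  s_1 = 0,  s_2 = 5,  s_3 = 10,  s_4 = 9,  s_5 = 8,  s_6 = 1,  s_7 = 6,  s_8 = 5,  s_9 = 4,  s_{10} = 9,  s_{11} = 2,  s_{12} = 1,  s_{13} = 0.
The sequence repeats with period 12.
The value 9 first appears (with i ≥ 2) at s_4.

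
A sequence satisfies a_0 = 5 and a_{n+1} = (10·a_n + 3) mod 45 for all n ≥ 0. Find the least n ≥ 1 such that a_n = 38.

a_0 = 5; a_1 = 8; a_2 = 38; a_3 = 23; a_4 = 8.
Since a_4 = a_1 = 8, the sequence is eventually periodic: after a pre-period of length 1 it cycles with period 3.
The value 38 first appears (with n ≥ 1) at a_2.

2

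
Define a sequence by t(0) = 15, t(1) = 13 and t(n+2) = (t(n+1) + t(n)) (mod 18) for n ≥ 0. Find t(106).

Computing terms: t(0) = 15,  t(1) = 13,  t(2) = 10,  t(3) = 5,  t(4) = 15,  t(5) = 2,  t(6) = 17,  t(7) = 1,  t(8) = 0,  t(9) = 1,  t(10) = 1,  t(11) = 2,  t(12) = 3,  t(13) = 5,  t(14) = 8,  t(15) = 13,  t(16) = 3,  t(17) = 16,  t(18) = 1,  t(19) = 17,  t(20) = 0,  t(21) = 17,  t(22) = 17,  t(23) = 16,  t(24) = 15,  t(25) = 13.
Since (t(24), t(25)) = (t(0), t(1)) = (15, 13) (two consecutive terms determine the rest), the sequence is periodic with period 24.
So t(106) = t(0 + ((106-0) mod 24)) = t(10) = 1.

1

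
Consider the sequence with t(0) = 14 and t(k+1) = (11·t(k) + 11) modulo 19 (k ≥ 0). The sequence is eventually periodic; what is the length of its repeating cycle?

t(0) = 14; t(1) = 13; t(2) = 2; t(3) = 14.
Since t(3) = t(0) = 14, the sequence is periodic with period 3.

3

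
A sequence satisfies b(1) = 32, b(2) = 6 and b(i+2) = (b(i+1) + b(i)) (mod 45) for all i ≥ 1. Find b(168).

Listing terms: b(1) = 32, b(2) = 6, b(3) = 38, b(4) = 44, b(5) = 37, b(6) = 36, b(7) = 28, b(8) = 19, b(9) = 2, b(10) = 21, b(11) = 23, b(12) = 44, b(13) = 22, b(14) = 21, b(15) = 43, b(16) = 19, b(17) = 17, b(18) = 36, b(19) = 8, b(20) = 44, b(21) = 7, b(22) = 6, b(23) = 13, b(24) = 19, b(25) = 32, b(26) = 6.
Since (b(25), b(26)) = (b(1), b(2)) = (32, 6) (two consecutive terms determine the rest), the sequence is periodic with period 24.
(168 - 1) mod 24 = 23, so b(168) = b(24) = 19.

19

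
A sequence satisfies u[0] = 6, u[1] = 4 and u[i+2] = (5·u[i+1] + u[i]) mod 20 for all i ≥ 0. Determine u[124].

16

Listing terms: u[0] = 6; u[1] = 4; u[2] = 6; u[3] = 14; u[4] = 16; u[5] = 14; u[6] = 6; u[7] = 4.
Since (u[6], u[7]) = (u[0], u[1]) = (6, 4) (two consecutive terms determine the rest), the sequence is periodic with period 6.
So u[124] = u[0 + ((124-0) mod 6)] = u[4] = 16.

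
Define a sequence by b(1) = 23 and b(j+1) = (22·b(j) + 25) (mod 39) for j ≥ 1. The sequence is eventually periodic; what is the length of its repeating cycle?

3

b(1) = 23, b(2) = 24, b(3) = 7, b(4) = 23.
Since b(4) = b(1) = 23, the sequence is periodic with period 3.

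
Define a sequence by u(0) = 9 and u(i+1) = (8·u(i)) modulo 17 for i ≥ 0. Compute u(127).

Listing terms: u(0) = 9,  u(1) = 4,  u(2) = 15,  u(3) = 1,  u(4) = 8,  u(5) = 13,  u(6) = 2,  u(7) = 16,  u(8) = 9.
Since u(8) = u(0) = 9, the sequence is periodic with period 8.
(127 - 0) mod 8 = 7, so u(127) = u(7) = 16.

16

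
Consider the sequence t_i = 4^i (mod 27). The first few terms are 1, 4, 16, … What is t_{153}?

t_0 = 1; t_1 = 4; t_2 = 16; t_3 = 10; t_4 = 13; t_5 = 25; t_6 = 19; t_7 = 22; t_8 = 7; t_9 = 1.
The sequence repeats with period 9.
So t_{153} = t_{0 + ((153-0) mod 9)} = t_0 = 1.

1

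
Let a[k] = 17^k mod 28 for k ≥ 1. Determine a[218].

9

Listing terms: a[1] = 17,  a[2] = 9,  a[3] = 13,  a[4] = 25,  a[5] = 5,  a[6] = 1,  a[7] = 17.
Since a[7] = a[1] = 17, the sequence is periodic with period 6.
So a[218] = a[1 + ((218-1) mod 6)] = a[2] = 9.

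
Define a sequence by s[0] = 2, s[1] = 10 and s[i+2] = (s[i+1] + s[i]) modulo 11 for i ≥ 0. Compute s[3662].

1

We have s[0] = 2; s[1] = 10; s[2] = 1; s[3] = 0; s[4] = 1; s[5] = 1; s[6] = 2; s[7] = 3; s[8] = 5; s[9] = 8; s[10] = 2; s[11] = 10.
The sequence repeats with period 10.
(3662 - 0) mod 10 = 2, so s[3662] = s[2] = 1.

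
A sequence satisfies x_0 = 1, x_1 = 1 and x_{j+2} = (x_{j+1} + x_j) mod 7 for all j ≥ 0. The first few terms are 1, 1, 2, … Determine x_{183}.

0

Listing terms: x_0 = 1; x_1 = 1; x_2 = 2; x_3 = 3; x_4 = 5; x_5 = 1; x_6 = 6; x_7 = 0; x_8 = 6; x_9 = 6; x_{10} = 5; x_{11} = 4; x_{12} = 2; x_{13} = 6; x_{14} = 1; x_{15} = 0; x_{16} = 1; x_{17} = 1.
Since (x_{16}, x_{17}) = (x_0, x_1) = (1, 1) (two consecutive terms determine the rest), the sequence is periodic with period 16.
(183 - 0) mod 16 = 7, so x_{183} = x_7 = 0.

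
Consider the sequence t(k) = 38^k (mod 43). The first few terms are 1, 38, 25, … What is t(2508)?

21

We have t(0) = 1,  t(1) = 38,  t(2) = 25,  t(3) = 4,  t(4) = 23,  t(5) = 14,  t(6) = 16,  t(7) = 6,  t(8) = 13,  t(9) = 21,  t(10) = 24,  t(11) = 9,  t(12) = 41,  t(13) = 10,  t(14) = 36,  t(15) = 35,  t(16) = 40,  t(17) = 15,  t(18) = 11,  t(19) = 31,  t(20) = 17,  t(21) = 1.
The sequence repeats with period 21.
(2508 - 0) mod 21 = 9, so t(2508) = t(9) = 21.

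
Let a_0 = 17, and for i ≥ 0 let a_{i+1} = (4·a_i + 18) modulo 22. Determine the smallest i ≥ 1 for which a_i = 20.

We have a_0 = 17,  a_1 = 20,  a_2 = 10,  a_3 = 14,  a_4 = 8,  a_5 = 6,  a_6 = 20.
Since a_6 = a_1 = 20, the sequence is eventually periodic: after a pre-period of length 1 it cycles with period 5.
The value 20 first appears (with i ≥ 1) at a_1.

1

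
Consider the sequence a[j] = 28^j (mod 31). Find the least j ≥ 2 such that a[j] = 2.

9

We have a[1] = 28, a[2] = 9, a[3] = 4, a[4] = 19, a[5] = 5, a[6] = 16, a[7] = 14, a[8] = 20, a[9] = 2, a[10] = 25, a[11] = 18, a[12] = 8, a[13] = 7, a[14] = 10, a[15] = 1, a[16] = 28.
The sequence repeats with period 15.
The value 2 first appears (with j ≥ 2) at a[9].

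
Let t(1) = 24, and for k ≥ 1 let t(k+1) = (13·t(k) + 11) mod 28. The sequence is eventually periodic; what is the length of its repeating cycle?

t(1) = 24,  t(2) = 15,  t(3) = 10,  t(4) = 1,  t(5) = 24.
Since t(5) = t(1) = 24, the sequence is periodic with period 4.

4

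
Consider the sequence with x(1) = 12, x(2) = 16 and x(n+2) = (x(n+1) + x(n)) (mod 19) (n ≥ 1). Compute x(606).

Computing terms: x(1) = 12,  x(2) = 16,  x(3) = 9,  x(4) = 6,  x(5) = 15,  x(6) = 2,  x(7) = 17,  x(8) = 0,  x(9) = 17,  x(10) = 17,  x(11) = 15,  x(12) = 13,  x(13) = 9,  x(14) = 3,  x(15) = 12,  x(16) = 15,  x(17) = 8,  x(18) = 4,  x(19) = 12,  x(20) = 16.
Since (x(19), x(20)) = (x(1), x(2)) = (12, 16) (two consecutive terms determine the rest), the sequence is periodic with period 18.
So x(606) = x(1 + ((606-1) mod 18)) = x(12) = 13.

13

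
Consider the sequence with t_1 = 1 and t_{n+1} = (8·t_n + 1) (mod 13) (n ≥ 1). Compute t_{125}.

We have t_1 = 1; t_2 = 9; t_3 = 8; t_4 = 0; t_5 = 1.
The sequence repeats with period 4.
So t_{125} = t_{1 + ((125-1) mod 4)} = t_1 = 1.

1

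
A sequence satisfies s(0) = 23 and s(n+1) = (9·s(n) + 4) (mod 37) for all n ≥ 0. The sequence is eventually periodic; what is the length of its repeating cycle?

9

We have s(0) = 23; s(1) = 26; s(2) = 16; s(3) = 0; s(4) = 4; s(5) = 3; s(6) = 31; s(7) = 24; s(8) = 35; s(9) = 23.
The sequence repeats with period 9.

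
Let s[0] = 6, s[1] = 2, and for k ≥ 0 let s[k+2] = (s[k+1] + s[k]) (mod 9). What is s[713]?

8

Listing terms: s[0] = 6; s[1] = 2; s[2] = 8; s[3] = 1; s[4] = 0; s[5] = 1; s[6] = 1; s[7] = 2; s[8] = 3; s[9] = 5; s[10] = 8; s[11] = 4; s[12] = 3; s[13] = 7; s[14] = 1; s[15] = 8; s[16] = 0; s[17] = 8; s[18] = 8; s[19] = 7; s[20] = 6; s[21] = 4; s[22] = 1; s[23] = 5; s[24] = 6; s[25] = 2.
Since (s[24], s[25]) = (s[0], s[1]) = (6, 2) (two consecutive terms determine the rest), the sequence is periodic with period 24.
So s[713] = s[0 + ((713-0) mod 24)] = s[17] = 8.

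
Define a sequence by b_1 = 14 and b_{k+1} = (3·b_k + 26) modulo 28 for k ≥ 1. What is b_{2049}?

Listing terms: b_1 = 14, b_2 = 12, b_3 = 6, b_4 = 16, b_5 = 18, b_6 = 24, b_7 = 14.
Since b_7 = b_1 = 14, the sequence is periodic with period 6.
(2049 - 1) mod 6 = 2, so b_{2049} = b_3 = 6.

6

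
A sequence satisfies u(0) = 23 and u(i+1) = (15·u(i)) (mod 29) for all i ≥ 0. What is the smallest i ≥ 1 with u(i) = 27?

u(0) = 23; u(1) = 26; u(2) = 13; u(3) = 21; u(4) = 25; u(5) = 27; u(6) = 28; u(7) = 14; u(8) = 7; u(9) = 18; u(10) = 9; u(11) = 19; u(12) = 24; u(13) = 12; u(14) = 6; u(15) = 3; u(16) = 16; u(17) = 8; u(18) = 4; u(19) = 2; u(20) = 1; u(21) = 15; u(22) = 22; u(23) = 11; u(24) = 20; u(25) = 10; u(26) = 5; u(27) = 17; u(28) = 23.
Since u(28) = u(0) = 23, the sequence is periodic with period 28.
The value 27 first appears (with i ≥ 1) at u(5).

5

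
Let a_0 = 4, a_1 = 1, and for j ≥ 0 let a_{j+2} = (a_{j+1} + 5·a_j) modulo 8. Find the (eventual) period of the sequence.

12

Listing terms: a_0 = 4, a_1 = 1, a_2 = 5, a_3 = 2, a_4 = 3, a_5 = 5, a_6 = 4, a_7 = 5, a_8 = 1, a_9 = 2, a_{10} = 7, a_{11} = 1, a_{12} = 4, a_{13} = 1.
The sequence repeats with period 12.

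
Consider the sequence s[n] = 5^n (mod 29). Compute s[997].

9

Computing terms: s[1] = 5,  s[2] = 25,  s[3] = 9,  s[4] = 16,  s[5] = 22,  s[6] = 23,  s[7] = 28,  s[8] = 24,  s[9] = 4,  s[10] = 20,  s[11] = 13,  s[12] = 7,  s[13] = 6,  s[14] = 1,  s[15] = 5.
Since s[15] = s[1] = 5, the sequence is periodic with period 14.
So s[997] = s[1 + ((997-1) mod 14)] = s[3] = 9.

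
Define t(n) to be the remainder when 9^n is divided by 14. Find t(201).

t(0) = 1,  t(1) = 9,  t(2) = 11,  t(3) = 1.
The sequence repeats with period 3.
(201 - 0) mod 3 = 0, so t(201) = t(0) = 1.

1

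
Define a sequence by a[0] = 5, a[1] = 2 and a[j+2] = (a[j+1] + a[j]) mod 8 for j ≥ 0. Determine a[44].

Computing terms: a[0] = 5, a[1] = 2, a[2] = 7, a[3] = 1, a[4] = 0, a[5] = 1, a[6] = 1, a[7] = 2, a[8] = 3, a[9] = 5, a[10] = 0, a[11] = 5, a[12] = 5, a[13] = 2.
The sequence repeats with period 12.
(44 - 0) mod 12 = 8, so a[44] = a[8] = 3.

3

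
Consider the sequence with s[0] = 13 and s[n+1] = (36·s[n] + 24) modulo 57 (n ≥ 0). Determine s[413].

We have s[0] = 13, s[1] = 36, s[2] = 9, s[3] = 6, s[4] = 12, s[5] = 0, s[6] = 24, s[7] = 33, s[8] = 15, s[9] = 51, s[10] = 36.
Since s[10] = s[1] = 36, the sequence is eventually periodic: after a pre-period of length 1 it cycles with period 9.
For n ≥ 1, s[n] depends only on (n - 1) mod 9. (413 - 1) mod 9 = 7, so s[413] = s[8] = 15.

15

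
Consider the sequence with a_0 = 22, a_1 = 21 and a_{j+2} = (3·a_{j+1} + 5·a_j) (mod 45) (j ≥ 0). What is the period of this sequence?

12

a_0 = 22,  a_1 = 21,  a_2 = 38,  a_3 = 39,  a_4 = 37,  a_5 = 36,  a_6 = 23,  a_7 = 24,  a_8 = 7,  a_9 = 6,  a_{10} = 8,  a_{11} = 9,  a_{12} = 22,  a_{13} = 21.
The sequence repeats with period 12.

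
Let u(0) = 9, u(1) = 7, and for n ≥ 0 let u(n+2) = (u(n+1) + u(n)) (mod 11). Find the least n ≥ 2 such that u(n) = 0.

We have u(0) = 9; u(1) = 7; u(2) = 5; u(3) = 1; u(4) = 6; u(5) = 7; u(6) = 2; u(7) = 9; u(8) = 0; u(9) = 9; u(10) = 9; u(11) = 7.
Since (u(10), u(11)) = (u(0), u(1)) = (9, 7) (two consecutive terms determine the rest), the sequence is periodic with period 10.
The value 0 first appears (with n ≥ 2) at u(8).

8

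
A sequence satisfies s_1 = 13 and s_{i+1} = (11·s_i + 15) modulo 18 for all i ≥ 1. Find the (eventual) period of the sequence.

Computing terms: s_1 = 13,  s_2 = 14,  s_3 = 7,  s_4 = 2,  s_5 = 1,  s_6 = 8,  s_7 = 13.
The sequence repeats with period 6.

6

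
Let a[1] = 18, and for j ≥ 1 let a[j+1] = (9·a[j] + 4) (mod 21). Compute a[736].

We have a[1] = 18,  a[2] = 19,  a[3] = 7,  a[4] = 4,  a[5] = 19.
Since a[5] = a[2] = 19, the sequence is eventually periodic: after a pre-period of length 1 it cycles with period 3.
For j ≥ 2, a[j] depends only on (j - 2) mod 3. (736 - 2) mod 3 = 2, so a[736] = a[4] = 4.

4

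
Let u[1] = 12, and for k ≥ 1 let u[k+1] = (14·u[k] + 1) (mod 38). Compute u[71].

9

Listing terms: u[1] = 12,  u[2] = 17,  u[3] = 11,  u[4] = 3,  u[5] = 5,  u[6] = 33,  u[7] = 7,  u[8] = 23,  u[9] = 19,  u[10] = 1,  u[11] = 15,  u[12] = 21,  u[13] = 29,  u[14] = 27,  u[15] = 37,  u[16] = 25,  u[17] = 9,  u[18] = 13,  u[19] = 31,  u[20] = 17.
Since u[20] = u[2] = 17, the sequence is eventually periodic: after a pre-period of length 1 it cycles with period 18.
For k ≥ 2, u[k] depends only on (k - 2) mod 18. (71 - 2) mod 18 = 15, so u[71] = u[17] = 9.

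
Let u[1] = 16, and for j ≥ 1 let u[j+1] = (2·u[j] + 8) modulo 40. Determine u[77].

u[1] = 16,  u[2] = 0,  u[3] = 8,  u[4] = 24,  u[5] = 16.
Since u[5] = u[1] = 16, the sequence is periodic with period 4.
So u[77] = u[1 + ((77-1) mod 4)] = u[1] = 16.

16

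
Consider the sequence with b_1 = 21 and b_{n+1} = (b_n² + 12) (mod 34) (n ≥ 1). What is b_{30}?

b_1 = 21, b_2 = 11, b_3 = 31, b_4 = 21.
Since b_4 = b_1 = 21, the sequence is periodic with period 3.
So b_{30} = b_{1 + ((30-1) mod 3)} = b_3 = 31.

31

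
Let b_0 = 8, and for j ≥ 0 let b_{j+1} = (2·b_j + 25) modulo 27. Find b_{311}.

5

Listing terms: b_0 = 8, b_1 = 14, b_2 = 26, b_3 = 23, b_4 = 17, b_5 = 5, b_6 = 8.
The sequence repeats with period 6.
(311 - 0) mod 6 = 5, so b_{311} = b_5 = 5.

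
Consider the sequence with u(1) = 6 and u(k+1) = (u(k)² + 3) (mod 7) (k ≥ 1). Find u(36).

We have u(1) = 6, u(2) = 4, u(3) = 5, u(4) = 0, u(5) = 3, u(6) = 5.
Since u(6) = u(3) = 5, the sequence is eventually periodic: after a pre-period of length 2 it cycles with period 3.
For k ≥ 3, u(k) depends only on (k - 3) mod 3. (36 - 3) mod 3 = 0, so u(36) = u(3) = 5.

5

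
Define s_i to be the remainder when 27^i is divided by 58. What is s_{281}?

27

We have s_0 = 1; s_1 = 27; s_2 = 33; s_3 = 21; s_4 = 45; s_5 = 55; s_6 = 35; s_7 = 17; s_8 = 53; s_9 = 39; s_{10} = 9; s_{11} = 11; s_{12} = 7; s_{13} = 15; s_{14} = 57; s_{15} = 31; s_{16} = 25; s_{17} = 37; s_{18} = 13; s_{19} = 3; s_{20} = 23; s_{21} = 41; s_{22} = 5; s_{23} = 19; s_{24} = 49; s_{25} = 47; s_{26} = 51; s_{27} = 43; s_{28} = 1.
The sequence repeats with period 28.
(281 - 0) mod 28 = 1, so s_{281} = s_1 = 27.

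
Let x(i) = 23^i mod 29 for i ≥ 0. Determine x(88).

Computing terms: x(0) = 1; x(1) = 23; x(2) = 7; x(3) = 16; x(4) = 20; x(5) = 25; x(6) = 24; x(7) = 1.
Since x(7) = x(0) = 1, the sequence is periodic with period 7.
(88 - 0) mod 7 = 4, so x(88) = x(4) = 20.

20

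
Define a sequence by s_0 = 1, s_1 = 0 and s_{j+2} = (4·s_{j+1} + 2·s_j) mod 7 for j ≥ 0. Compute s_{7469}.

1

Listing terms: s_0 = 1, s_1 = 0, s_2 = 2, s_3 = 1, s_4 = 1, s_5 = 6, s_6 = 5, s_7 = 4, s_8 = 5, s_9 = 0, s_{10} = 3, s_{11} = 5, s_{12} = 5, s_{13} = 2, s_{14} = 4, s_{15} = 6, s_{16} = 4, s_{17} = 0, s_{18} = 1, s_{19} = 4, s_{20} = 4, s_{21} = 3, s_{22} = 6, s_{23} = 2, s_{24} = 6, s_{25} = 0, s_{26} = 5, s_{27} = 6, s_{28} = 6, s_{29} = 1, s_{30} = 2, s_{31} = 3, s_{32} = 2, s_{33} = 0, s_{34} = 4, s_{35} = 2, s_{36} = 2, s_{37} = 5, s_{38} = 3, s_{39} = 1, s_{40} = 3, s_{41} = 0, s_{42} = 6, s_{43} = 3, s_{44} = 3, s_{45} = 4, s_{46} = 1, s_{47} = 5, s_{48} = 1, s_{49} = 0.
The sequence repeats with period 48.
So s_{7469} = s_{0 + ((7469-0) mod 48)} = s_{29} = 1.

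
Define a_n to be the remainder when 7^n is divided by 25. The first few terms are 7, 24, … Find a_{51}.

a_1 = 7,  a_2 = 24,  a_3 = 18,  a_4 = 1,  a_5 = 7.
The sequence repeats with period 4.
(51 - 1) mod 4 = 2, so a_{51} = a_3 = 18.

18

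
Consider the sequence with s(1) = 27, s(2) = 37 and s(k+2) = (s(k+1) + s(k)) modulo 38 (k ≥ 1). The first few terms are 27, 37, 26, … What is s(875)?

27

We have s(1) = 27; s(2) = 37; s(3) = 26; s(4) = 25; s(5) = 13; s(6) = 0; s(7) = 13; s(8) = 13; s(9) = 26; s(10) = 1; s(11) = 27; s(12) = 28; s(13) = 17; s(14) = 7; s(15) = 24; s(16) = 31; s(17) = 17; s(18) = 10; s(19) = 27; s(20) = 37.
Since (s(19), s(20)) = (s(1), s(2)) = (27, 37) (two consecutive terms determine the rest), the sequence is periodic with period 18.
(875 - 1) mod 18 = 10, so s(875) = s(11) = 27.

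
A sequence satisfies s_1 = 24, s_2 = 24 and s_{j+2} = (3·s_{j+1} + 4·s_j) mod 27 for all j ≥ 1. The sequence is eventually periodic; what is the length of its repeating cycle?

6

We have s_1 = 24,  s_2 = 24,  s_3 = 6,  s_4 = 6,  s_5 = 15,  s_6 = 15,  s_7 = 24,  s_8 = 24.
Since (s_7, s_8) = (s_1, s_2) = (24, 24) (two consecutive terms determine the rest), the sequence is periodic with period 6.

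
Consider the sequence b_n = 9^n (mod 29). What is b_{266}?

b_1 = 9,  b_2 = 23,  b_3 = 4,  b_4 = 7,  b_5 = 5,  b_6 = 16,  b_7 = 28,  b_8 = 20,  b_9 = 6,  b_{10} = 25,  b_{11} = 22,  b_{12} = 24,  b_{13} = 13,  b_{14} = 1,  b_{15} = 9.
The sequence repeats with period 14.
(266 - 1) mod 14 = 13, so b_{266} = b_{14} = 1.

1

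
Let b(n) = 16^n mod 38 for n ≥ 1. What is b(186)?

Listing terms: b(1) = 16,  b(2) = 28,  b(3) = 30,  b(4) = 24,  b(5) = 4,  b(6) = 26,  b(7) = 36,  b(8) = 6,  b(9) = 20,  b(10) = 16.
The sequence repeats with period 9.
So b(186) = b(1 + ((186-1) mod 9)) = b(6) = 26.

26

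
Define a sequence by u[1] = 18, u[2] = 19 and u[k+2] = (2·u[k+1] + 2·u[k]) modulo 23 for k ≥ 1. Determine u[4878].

19

We have u[1] = 18; u[2] = 19; u[3] = 5; u[4] = 2; u[5] = 14; u[6] = 9; u[7] = 0; u[8] = 18; u[9] = 13; u[10] = 16; u[11] = 12; u[12] = 10; u[13] = 21; u[14] = 16; u[15] = 5; u[16] = 19; u[17] = 2; u[18] = 19; u[19] = 19; u[20] = 7; u[21] = 6; u[22] = 3; u[23] = 18; u[24] = 19.
Since (u[23], u[24]) = (u[1], u[2]) = (18, 19) (two consecutive terms determine the rest), the sequence is periodic with period 22.
So u[4878] = u[1 + ((4878-1) mod 22)] = u[16] = 19.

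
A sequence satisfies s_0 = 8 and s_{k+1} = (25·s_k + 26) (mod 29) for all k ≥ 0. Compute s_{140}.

We have s_0 = 8, s_1 = 23, s_2 = 21, s_3 = 0, s_4 = 26, s_5 = 9, s_6 = 19, s_7 = 8.
Since s_7 = s_0 = 8, the sequence is periodic with period 7.
(140 - 0) mod 7 = 0, so s_{140} = s_0 = 8.

8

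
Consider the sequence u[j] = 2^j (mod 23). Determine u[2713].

Computing terms: u[1] = 2,  u[2] = 4,  u[3] = 8,  u[4] = 16,  u[5] = 9,  u[6] = 18,  u[7] = 13,  u[8] = 3,  u[9] = 6,  u[10] = 12,  u[11] = 1,  u[12] = 2.
The sequence repeats with period 11.
(2713 - 1) mod 11 = 6, so u[2713] = u[7] = 13.

13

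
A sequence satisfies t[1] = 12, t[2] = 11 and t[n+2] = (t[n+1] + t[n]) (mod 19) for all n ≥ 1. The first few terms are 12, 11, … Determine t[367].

15

We have t[1] = 12, t[2] = 11, t[3] = 4, t[4] = 15, t[5] = 0, t[6] = 15, t[7] = 15, t[8] = 11, t[9] = 7, t[10] = 18, t[11] = 6, t[12] = 5, t[13] = 11, t[14] = 16, t[15] = 8, t[16] = 5, t[17] = 13, t[18] = 18, t[19] = 12, t[20] = 11.
Since (t[19], t[20]) = (t[1], t[2]) = (12, 11) (two consecutive terms determine the rest), the sequence is periodic with period 18.
So t[367] = t[1 + ((367-1) mod 18)] = t[7] = 15.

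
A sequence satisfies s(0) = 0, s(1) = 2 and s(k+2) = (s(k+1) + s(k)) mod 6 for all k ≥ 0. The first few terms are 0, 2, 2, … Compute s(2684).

Computing terms: s(0) = 0,  s(1) = 2,  s(2) = 2,  s(3) = 4,  s(4) = 0,  s(5) = 4,  s(6) = 4,  s(7) = 2,  s(8) = 0,  s(9) = 2.
The sequence repeats with period 8.
So s(2684) = s(0 + ((2684-0) mod 8)) = s(4) = 0.

0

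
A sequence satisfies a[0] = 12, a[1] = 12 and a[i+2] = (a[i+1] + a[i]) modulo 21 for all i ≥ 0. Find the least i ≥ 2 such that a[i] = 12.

5

Listing terms: a[0] = 12,  a[1] = 12,  a[2] = 3,  a[3] = 15,  a[4] = 18,  a[5] = 12,  a[6] = 9,  a[7] = 0,  a[8] = 9,  a[9] = 9,  a[10] = 18,  a[11] = 6,  a[12] = 3,  a[13] = 9,  a[14] = 12,  a[15] = 0,  a[16] = 12,  a[17] = 12.
Since (a[16], a[17]) = (a[0], a[1]) = (12, 12) (two consecutive terms determine the rest), the sequence is periodic with period 16.
The value 12 first appears (with i ≥ 2) at a[5].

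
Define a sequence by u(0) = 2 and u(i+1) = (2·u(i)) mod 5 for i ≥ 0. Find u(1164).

Listing terms: u(0) = 2,  u(1) = 4,  u(2) = 3,  u(3) = 1,  u(4) = 2.
Since u(4) = u(0) = 2, the sequence is periodic with period 4.
(1164 - 0) mod 4 = 0, so u(1164) = u(0) = 2.

2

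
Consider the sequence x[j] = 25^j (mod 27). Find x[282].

19

x[0] = 1,  x[1] = 25,  x[2] = 4,  x[3] = 19,  x[4] = 16,  x[5] = 22,  x[6] = 10,  x[7] = 7,  x[8] = 13,  x[9] = 1.
The sequence repeats with period 9.
(282 - 0) mod 9 = 3, so x[282] = x[3] = 19.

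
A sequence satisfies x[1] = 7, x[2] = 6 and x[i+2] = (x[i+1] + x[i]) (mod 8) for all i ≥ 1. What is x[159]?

Computing terms: x[1] = 7,  x[2] = 6,  x[3] = 5,  x[4] = 3,  x[5] = 0,  x[6] = 3,  x[7] = 3,  x[8] = 6,  x[9] = 1,  x[10] = 7,  x[11] = 0,  x[12] = 7,  x[13] = 7,  x[14] = 6.
Since (x[13], x[14]) = (x[1], x[2]) = (7, 6) (two consecutive terms determine the rest), the sequence is periodic with period 12.
So x[159] = x[1 + ((159-1) mod 12)] = x[3] = 5.

5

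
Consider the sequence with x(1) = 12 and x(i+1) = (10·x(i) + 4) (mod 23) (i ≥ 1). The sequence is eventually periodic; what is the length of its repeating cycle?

Listing terms: x(1) = 12, x(2) = 9, x(3) = 2, x(4) = 1, x(5) = 14, x(6) = 6, x(7) = 18, x(8) = 0, x(9) = 4, x(10) = 21, x(11) = 7, x(12) = 5, x(13) = 8, x(14) = 15, x(15) = 16, x(16) = 3, x(17) = 11, x(18) = 22, x(19) = 17, x(20) = 13, x(21) = 19, x(22) = 10, x(23) = 12.
Since x(23) = x(1) = 12, the sequence is periodic with period 22.

22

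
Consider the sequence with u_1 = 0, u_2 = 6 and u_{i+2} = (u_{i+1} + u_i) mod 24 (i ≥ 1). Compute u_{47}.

18

u_1 = 0, u_2 = 6, u_3 = 6, u_4 = 12, u_5 = 18, u_6 = 6, u_7 = 0, u_8 = 6.
Since (u_7, u_8) = (u_1, u_2) = (0, 6) (two consecutive terms determine the rest), the sequence is periodic with period 6.
So u_{47} = u_{1 + ((47-1) mod 6)} = u_5 = 18.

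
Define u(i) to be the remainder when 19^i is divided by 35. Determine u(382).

We have u(0) = 1; u(1) = 19; u(2) = 11; u(3) = 34; u(4) = 16; u(5) = 24; u(6) = 1.
Since u(6) = u(0) = 1, the sequence is periodic with period 6.
So u(382) = u(0 + ((382-0) mod 6)) = u(4) = 16.

16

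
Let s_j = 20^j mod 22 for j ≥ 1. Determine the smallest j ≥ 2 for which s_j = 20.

We have s_1 = 20, s_2 = 4, s_3 = 14, s_4 = 16, s_5 = 12, s_6 = 20.
The sequence repeats with period 5.
The value 20 next appears (with j ≥ 2) at s_6.

6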